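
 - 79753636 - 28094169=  - 107847805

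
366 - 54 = 312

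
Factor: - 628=-2^2*157^1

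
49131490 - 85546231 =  - 36414741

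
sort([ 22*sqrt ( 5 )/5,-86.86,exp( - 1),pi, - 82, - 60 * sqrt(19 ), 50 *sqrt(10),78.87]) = [ - 60 * sqrt(19 ), - 86.86, - 82, exp( - 1),pi, 22*sqrt ( 5) /5 , 78.87,50 * sqrt(10)]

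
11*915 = 10065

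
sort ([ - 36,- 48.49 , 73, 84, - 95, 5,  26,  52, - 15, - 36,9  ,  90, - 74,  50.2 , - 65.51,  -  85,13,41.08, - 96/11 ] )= [ - 95, - 85, - 74,-65.51, - 48.49, - 36, - 36, - 15,- 96/11,5,9,13,  26, 41.08,50.2,52, 73,84,90]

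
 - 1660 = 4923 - 6583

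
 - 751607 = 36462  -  788069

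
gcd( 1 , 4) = 1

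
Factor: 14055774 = 2^1 * 3^1*419^1*5591^1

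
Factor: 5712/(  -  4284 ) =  - 4/3 = -2^2*3^( -1) 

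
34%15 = 4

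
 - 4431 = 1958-6389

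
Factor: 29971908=2^2 * 3^2*419^1*1987^1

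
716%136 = 36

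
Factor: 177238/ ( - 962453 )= - 2^1*23^1*239^(-1 )*3853^1 * 4027^(-1)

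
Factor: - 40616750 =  - 2^1*5^3*37^1*4391^1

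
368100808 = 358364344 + 9736464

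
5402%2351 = 700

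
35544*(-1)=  - 35544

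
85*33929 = 2883965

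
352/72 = 4 + 8/9 = 4.89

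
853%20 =13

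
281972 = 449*628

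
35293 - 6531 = 28762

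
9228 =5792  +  3436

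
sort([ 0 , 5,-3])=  [  -  3, 0 , 5 ] 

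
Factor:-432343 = -432343^1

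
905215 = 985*919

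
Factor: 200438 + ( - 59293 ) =5^1*28229^1= 141145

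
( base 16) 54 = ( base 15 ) 59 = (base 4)1110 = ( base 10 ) 84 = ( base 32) 2k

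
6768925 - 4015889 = 2753036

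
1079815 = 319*3385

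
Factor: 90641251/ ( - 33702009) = -3^( - 1)*11^( - 2)*227^( - 1)*409^( - 1)*90641251^1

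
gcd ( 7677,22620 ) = 3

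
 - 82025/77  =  -1066 + 57/77 =- 1065.26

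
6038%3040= 2998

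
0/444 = 0  =  0.00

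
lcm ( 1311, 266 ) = 18354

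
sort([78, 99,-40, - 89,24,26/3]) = [ -89, - 40, 26/3 , 24, 78, 99 ]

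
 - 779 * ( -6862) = 5345498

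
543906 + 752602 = 1296508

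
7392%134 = 22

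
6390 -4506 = 1884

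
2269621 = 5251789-2982168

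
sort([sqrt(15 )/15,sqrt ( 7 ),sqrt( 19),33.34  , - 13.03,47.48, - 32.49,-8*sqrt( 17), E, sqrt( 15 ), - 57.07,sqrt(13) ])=[ - 57.07, -8 * sqrt( 17),-32.49, - 13.03 , sqrt(15 ) /15,sqrt ( 7),E,sqrt(13 ),sqrt(15), sqrt( 19 ),33.34 , 47.48]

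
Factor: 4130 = 2^1* 5^1*7^1 *59^1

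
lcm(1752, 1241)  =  29784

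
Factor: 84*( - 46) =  - 3864 = - 2^3*3^1*7^1*23^1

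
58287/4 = 58287/4 = 14571.75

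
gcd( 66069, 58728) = 7341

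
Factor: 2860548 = 2^2*3^1*127^1*1877^1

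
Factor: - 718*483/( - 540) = 57799/90= 2^(  -  1)*3^( - 2 )*5^(  -  1)*7^1*23^1*359^1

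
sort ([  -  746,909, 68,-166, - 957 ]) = [ - 957, - 746, - 166 , 68, 909 ] 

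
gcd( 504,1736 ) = 56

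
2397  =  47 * 51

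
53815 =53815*1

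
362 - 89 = 273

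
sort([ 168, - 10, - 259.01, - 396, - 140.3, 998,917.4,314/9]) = [ - 396,  -  259.01, - 140.3,  -  10,314/9,168, 917.4, 998 ] 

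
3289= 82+3207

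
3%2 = 1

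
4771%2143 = 485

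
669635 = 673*995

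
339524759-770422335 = -430897576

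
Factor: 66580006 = 2^1 *1459^1*22817^1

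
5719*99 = 566181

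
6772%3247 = 278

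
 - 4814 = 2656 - 7470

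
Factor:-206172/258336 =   -  83/104 = - 2^( - 3) * 13^( - 1)*83^1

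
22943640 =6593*3480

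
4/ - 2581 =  -1 + 2577/2581 = - 0.00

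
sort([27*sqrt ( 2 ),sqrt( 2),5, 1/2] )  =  [1/2, sqrt(2) , 5,27*sqrt(2)]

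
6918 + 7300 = 14218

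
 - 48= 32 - 80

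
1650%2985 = 1650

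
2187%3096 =2187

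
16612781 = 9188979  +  7423802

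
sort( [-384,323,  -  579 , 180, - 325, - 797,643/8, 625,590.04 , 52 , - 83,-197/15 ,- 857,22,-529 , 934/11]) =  [  -  857, - 797, - 579 ,  -  529,  -  384,-325 ,  -  83 ,-197/15, 22,52,643/8,934/11,  180,323  ,  590.04, 625 ] 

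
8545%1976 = 641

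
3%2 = 1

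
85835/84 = 85835/84 =1021.85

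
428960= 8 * 53620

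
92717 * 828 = 76769676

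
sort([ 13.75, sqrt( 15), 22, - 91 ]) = [ - 91, sqrt ( 15 ),  13.75, 22]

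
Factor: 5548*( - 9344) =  - 51840512 = - 2^9*19^1*73^2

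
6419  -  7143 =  - 724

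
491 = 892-401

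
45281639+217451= 45499090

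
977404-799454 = 177950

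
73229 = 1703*43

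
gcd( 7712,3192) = 8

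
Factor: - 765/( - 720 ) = 2^ (  -  4)*17^1 = 17/16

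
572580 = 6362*90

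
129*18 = 2322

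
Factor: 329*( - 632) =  - 207928= - 2^3*7^1*47^1*79^1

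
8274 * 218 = 1803732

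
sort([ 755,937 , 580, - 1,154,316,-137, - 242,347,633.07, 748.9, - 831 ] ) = [ - 831, - 242, - 137,- 1,154,316,347,580, 633.07,748.9,755, 937] 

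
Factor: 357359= 357359^1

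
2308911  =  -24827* ( - 93)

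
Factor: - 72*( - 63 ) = 2^3 * 3^4 * 7^1 = 4536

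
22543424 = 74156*304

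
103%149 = 103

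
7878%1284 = 174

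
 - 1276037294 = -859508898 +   -  416528396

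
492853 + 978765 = 1471618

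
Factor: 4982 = 2^1*47^1 * 53^1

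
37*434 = 16058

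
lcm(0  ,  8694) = 0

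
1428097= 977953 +450144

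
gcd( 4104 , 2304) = 72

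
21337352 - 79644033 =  - 58306681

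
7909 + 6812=14721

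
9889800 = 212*46650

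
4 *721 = 2884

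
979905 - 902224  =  77681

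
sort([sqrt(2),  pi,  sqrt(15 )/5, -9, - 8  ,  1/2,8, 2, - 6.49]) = [ - 9, - 8,-6.49 , 1/2,sqrt( 15 )/5,sqrt( 2) , 2,pi, 8 ] 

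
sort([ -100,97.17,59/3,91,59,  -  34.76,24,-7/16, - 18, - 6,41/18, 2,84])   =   [  -  100, - 34.76, - 18, - 6, - 7/16, 2, 41/18,59/3, 24, 59  ,  84,  91,97.17]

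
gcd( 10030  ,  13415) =5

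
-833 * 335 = -279055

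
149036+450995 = 600031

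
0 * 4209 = 0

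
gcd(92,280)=4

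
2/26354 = 1/13177=0.00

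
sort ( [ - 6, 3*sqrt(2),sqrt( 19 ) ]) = [  -  6, 3 * sqrt( 2), sqrt (19) ] 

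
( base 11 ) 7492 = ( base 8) 23256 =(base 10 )9902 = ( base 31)A9D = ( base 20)14f2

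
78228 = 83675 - 5447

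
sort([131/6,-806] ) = [  -  806,131/6 ]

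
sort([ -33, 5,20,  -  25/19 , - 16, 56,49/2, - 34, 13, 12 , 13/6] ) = [ - 34 , - 33,  -  16, - 25/19, 13/6, 5,12, 13, 20, 49/2,  56 ]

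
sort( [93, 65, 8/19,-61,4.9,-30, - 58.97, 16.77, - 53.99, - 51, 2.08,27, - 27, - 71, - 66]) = [ - 71, - 66, - 61, - 58.97, - 53.99, - 51,  -  30,  -  27, 8/19,2.08, 4.9, 16.77, 27, 65, 93 ] 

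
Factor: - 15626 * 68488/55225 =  - 1070193488/55225 = - 2^4 *5^( - 2)*7^1*13^1*47^ (  -  2)*601^1 * 1223^1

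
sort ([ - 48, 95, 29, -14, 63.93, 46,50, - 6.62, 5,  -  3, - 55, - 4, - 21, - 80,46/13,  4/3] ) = [ - 80,- 55 , - 48 , - 21,  -  14, - 6.62, - 4, - 3,  4/3,46/13,  5,29,46, 50, 63.93, 95] 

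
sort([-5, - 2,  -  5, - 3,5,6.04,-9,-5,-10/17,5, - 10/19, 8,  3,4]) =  [ - 9,-5,-5, -5, - 3, - 2, - 10/17, - 10/19 , 3 , 4,5,  5,6.04,8] 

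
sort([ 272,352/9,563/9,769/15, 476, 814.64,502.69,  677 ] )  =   [ 352/9, 769/15, 563/9 , 272, 476,502.69, 677, 814.64]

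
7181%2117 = 830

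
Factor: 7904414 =2^1 *7^1*29^1 * 19469^1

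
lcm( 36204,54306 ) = 108612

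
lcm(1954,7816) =7816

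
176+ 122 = 298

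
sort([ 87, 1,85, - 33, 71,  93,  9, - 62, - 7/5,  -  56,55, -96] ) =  [- 96, - 62, - 56, - 33, - 7/5,1,9, 55,71, 85,87,93 ] 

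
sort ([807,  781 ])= [ 781, 807 ] 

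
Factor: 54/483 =2^1*3^2*7^(  -  1 )*23^( - 1) = 18/161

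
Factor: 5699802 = 2^1*3^1*949967^1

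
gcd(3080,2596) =44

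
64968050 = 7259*8950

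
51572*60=3094320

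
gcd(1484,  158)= 2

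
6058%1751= 805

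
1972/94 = 20 + 46/47 = 20.98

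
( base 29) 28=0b1000010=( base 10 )66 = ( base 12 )56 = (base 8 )102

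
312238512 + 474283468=786521980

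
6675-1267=5408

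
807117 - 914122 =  - 107005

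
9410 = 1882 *5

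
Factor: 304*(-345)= -2^4 *3^1*5^1*19^1*23^1 = - 104880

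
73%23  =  4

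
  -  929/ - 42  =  22 + 5/42  =  22.12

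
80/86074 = 40/43037 =0.00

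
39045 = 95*411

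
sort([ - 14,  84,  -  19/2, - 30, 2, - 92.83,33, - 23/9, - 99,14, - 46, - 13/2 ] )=[ - 99,  -  92.83 , - 46,  -  30, - 14,-19/2 ,-13/2,-23/9, 2,14,33, 84]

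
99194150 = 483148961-383954811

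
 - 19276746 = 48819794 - 68096540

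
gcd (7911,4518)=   9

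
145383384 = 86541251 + 58842133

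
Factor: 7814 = 2^1*3907^1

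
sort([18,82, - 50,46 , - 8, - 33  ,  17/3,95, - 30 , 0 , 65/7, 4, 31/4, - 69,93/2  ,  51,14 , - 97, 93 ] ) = [-97 , -69, - 50,-33 , - 30,  -  8 , 0 , 4,17/3, 31/4,65/7 , 14 , 18,  46, 93/2, 51,82, 93,  95 ]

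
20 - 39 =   -  19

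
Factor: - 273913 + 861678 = 5^1*19^1*23^1*269^1 = 587765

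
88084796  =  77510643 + 10574153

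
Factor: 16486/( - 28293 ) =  - 2^1*3^( - 1)*8243^1*9431^ ( - 1)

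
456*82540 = 37638240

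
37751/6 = 37751/6 = 6291.83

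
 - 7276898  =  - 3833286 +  - 3443612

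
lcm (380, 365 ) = 27740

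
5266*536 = 2822576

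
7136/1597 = 7136/1597 = 4.47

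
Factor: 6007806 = 2^1*3^2*7^1*47681^1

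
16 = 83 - 67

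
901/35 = 25 + 26/35= 25.74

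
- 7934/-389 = 7934/389  =  20.40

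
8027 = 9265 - 1238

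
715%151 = 111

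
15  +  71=86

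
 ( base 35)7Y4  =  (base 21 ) 1134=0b10011000101001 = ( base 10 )9769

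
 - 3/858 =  - 1/286 = -0.00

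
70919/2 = 70919/2 = 35459.50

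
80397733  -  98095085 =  - 17697352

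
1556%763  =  30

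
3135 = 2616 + 519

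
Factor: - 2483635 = - 5^1 *7^1*11^1*6451^1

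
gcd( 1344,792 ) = 24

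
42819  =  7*6117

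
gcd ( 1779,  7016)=1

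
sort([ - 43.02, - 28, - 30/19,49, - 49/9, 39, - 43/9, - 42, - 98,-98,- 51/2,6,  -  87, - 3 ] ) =[ - 98, - 98, - 87, - 43.02 , - 42,  -  28,-51/2,-49/9,-43/9, - 3, - 30/19,  6, 39,49 ] 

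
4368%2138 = 92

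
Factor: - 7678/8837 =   -  2^1*11^1*349^1*8837^( - 1 ) 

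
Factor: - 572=-2^2*11^1 * 13^1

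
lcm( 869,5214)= 5214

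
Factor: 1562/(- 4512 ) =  -2^ (-4)*3^( - 1 )*11^1*47^ (-1)*71^1 = - 781/2256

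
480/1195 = 96/239 = 0.40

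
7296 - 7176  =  120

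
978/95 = 978/95 = 10.29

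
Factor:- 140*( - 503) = 2^2*5^1*7^1 * 503^1 = 70420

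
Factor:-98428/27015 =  - 2^2*3^(-1 )*5^( - 1 ) *11^1*1801^( - 1 )*2237^1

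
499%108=67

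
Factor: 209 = 11^1 *19^1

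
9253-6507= 2746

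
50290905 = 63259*795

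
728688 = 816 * 893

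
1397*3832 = 5353304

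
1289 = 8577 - 7288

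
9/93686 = 9/93686 = 0.00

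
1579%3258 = 1579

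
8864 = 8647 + 217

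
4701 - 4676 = 25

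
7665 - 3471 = 4194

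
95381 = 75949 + 19432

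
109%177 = 109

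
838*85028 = 71253464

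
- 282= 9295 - 9577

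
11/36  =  11/36 = 0.31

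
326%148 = 30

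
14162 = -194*( - 73) 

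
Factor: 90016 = 2^5*29^1*97^1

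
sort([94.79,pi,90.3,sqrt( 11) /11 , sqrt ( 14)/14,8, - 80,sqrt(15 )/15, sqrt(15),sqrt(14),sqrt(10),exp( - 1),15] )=[ - 80,sqrt(15)/15, sqrt(14)/14, sqrt(11)/11,exp( - 1 ),pi,  sqrt( 10 ),sqrt( 14),sqrt(15 ),8,15,90.3,94.79]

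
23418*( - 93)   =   - 2177874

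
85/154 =85/154 = 0.55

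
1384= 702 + 682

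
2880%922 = 114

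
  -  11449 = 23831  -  35280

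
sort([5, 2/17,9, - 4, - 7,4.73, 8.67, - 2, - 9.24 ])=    [ - 9.24, - 7,  -  4, - 2, 2/17,4.73,  5,8.67, 9 ] 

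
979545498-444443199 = 535102299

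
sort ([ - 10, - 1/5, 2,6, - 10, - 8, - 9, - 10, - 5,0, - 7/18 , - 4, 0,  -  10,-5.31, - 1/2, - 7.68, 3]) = [  -  10,- 10, - 10, - 10, -9, - 8 , - 7.68, - 5.31, - 5, - 4, - 1/2,  -  7/18,  -  1/5,0, 0 , 2,3, 6]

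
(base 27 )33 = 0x54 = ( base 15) 59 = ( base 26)36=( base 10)84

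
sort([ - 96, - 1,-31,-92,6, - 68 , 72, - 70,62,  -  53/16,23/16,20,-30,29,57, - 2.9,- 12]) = [ - 96,-92, - 70,  -  68, - 31, -30, - 12,-53/16, - 2.9,-1, 23/16,6, 20, 29,57,62, 72]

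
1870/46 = 935/23 = 40.65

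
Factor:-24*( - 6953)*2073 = 2^3*3^2*17^1*409^1*691^1= 345925656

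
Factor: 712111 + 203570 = 3^1*13^1*53^1*443^1 = 915681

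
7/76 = 7/76 = 0.09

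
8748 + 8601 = 17349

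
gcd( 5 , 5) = 5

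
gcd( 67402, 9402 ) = 2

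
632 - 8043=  - 7411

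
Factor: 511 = 7^1 * 73^1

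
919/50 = 18+19/50  =  18.38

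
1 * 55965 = 55965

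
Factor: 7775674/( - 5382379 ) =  - 2^1*19^1*204623^1 *5382379^(-1)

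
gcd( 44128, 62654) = 2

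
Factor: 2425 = 5^2*97^1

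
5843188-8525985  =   - 2682797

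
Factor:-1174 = - 2^1*587^1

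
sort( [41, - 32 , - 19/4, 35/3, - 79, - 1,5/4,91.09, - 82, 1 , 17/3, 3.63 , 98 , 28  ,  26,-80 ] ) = [ - 82, -80,-79,-32, - 19/4,  -  1,1,  5/4 , 3.63, 17/3, 35/3,26,  28,41, 91.09,  98]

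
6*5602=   33612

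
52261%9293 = 5796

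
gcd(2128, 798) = 266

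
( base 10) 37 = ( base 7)52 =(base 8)45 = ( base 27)1A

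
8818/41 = 215 + 3/41  =  215.07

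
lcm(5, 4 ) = 20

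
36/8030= 18/4015 = 0.00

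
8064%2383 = 915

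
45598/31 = 45598/31 = 1470.90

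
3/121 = 3/121  =  0.02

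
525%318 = 207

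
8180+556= 8736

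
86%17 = 1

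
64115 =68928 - 4813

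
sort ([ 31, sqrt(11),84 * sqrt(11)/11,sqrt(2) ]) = [sqrt(2)  ,  sqrt( 11), 84*sqrt( 11)/11 , 31 ]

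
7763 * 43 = 333809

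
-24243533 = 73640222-97883755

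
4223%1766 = 691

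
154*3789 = 583506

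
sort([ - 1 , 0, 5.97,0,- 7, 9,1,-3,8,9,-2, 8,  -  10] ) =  [ - 10, - 7, - 3,-2,-1, 0,0,1, 5.97,8, 8,9, 9 ] 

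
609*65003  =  39586827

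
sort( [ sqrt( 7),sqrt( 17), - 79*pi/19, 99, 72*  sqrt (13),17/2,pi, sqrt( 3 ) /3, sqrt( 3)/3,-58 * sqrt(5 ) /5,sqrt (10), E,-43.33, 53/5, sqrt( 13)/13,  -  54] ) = [ - 54, - 43.33, - 58*sqrt( 5 ) /5, - 79 * pi/19, sqrt(13) /13, sqrt(3 ) /3, sqrt( 3 )/3, sqrt (7), E, pi,sqrt( 10),sqrt (17),17/2,53/5, 99,72*sqrt(13)]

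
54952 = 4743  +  50209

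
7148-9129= - 1981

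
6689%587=232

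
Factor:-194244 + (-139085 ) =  - 333329 = -257^1 * 1297^1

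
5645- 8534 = -2889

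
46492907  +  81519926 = 128012833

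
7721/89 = 86 + 67/89  =  86.75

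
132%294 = 132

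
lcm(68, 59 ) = 4012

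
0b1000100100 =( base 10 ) 548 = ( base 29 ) IQ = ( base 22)12K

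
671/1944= 671/1944 = 0.35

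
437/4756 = 437/4756 = 0.09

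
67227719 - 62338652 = 4889067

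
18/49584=3/8264  =  0.00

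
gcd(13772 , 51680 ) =4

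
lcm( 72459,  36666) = 3043278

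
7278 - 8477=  - 1199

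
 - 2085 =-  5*417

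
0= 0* 3318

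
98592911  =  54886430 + 43706481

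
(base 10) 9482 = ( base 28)c2i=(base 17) 1fdd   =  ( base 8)22412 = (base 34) 86u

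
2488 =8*311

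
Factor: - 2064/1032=  -  2 = -  2^1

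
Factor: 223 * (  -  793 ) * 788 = -139349132 = - 2^2*13^1 * 61^1 *197^1 * 223^1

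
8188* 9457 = 77433916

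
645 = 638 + 7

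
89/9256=1/104 = 0.01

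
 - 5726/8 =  - 716+1/4 = - 715.75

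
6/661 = 6/661 = 0.01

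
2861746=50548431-47686685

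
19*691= 13129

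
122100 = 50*2442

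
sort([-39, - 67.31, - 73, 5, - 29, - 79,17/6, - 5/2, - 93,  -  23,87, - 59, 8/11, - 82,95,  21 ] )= [-93, - 82,- 79, - 73 ,-67.31 , - 59, - 39, - 29, - 23, - 5/2,  8/11,17/6,5, 21, 87,95 ] 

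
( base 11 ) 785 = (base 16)3AC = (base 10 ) 940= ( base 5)12230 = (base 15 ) 42A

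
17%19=17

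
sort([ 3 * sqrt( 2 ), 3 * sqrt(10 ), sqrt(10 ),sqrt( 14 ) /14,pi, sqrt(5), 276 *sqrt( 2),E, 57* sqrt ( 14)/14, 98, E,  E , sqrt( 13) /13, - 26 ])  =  [ - 26, sqrt(14 )/14,  sqrt ( 13 ) /13,sqrt( 5 ), E, E,E, pi, sqrt( 10), 3 *sqrt( 2 ), 3*sqrt( 10) , 57*sqrt( 14)/14,98, 276*sqrt( 2) ]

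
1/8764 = 1/8764 = 0.00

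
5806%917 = 304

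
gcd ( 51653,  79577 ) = 1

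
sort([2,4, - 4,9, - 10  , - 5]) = [ - 10, - 5,-4,2,4,9 ] 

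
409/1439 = 409/1439 =0.28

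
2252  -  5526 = -3274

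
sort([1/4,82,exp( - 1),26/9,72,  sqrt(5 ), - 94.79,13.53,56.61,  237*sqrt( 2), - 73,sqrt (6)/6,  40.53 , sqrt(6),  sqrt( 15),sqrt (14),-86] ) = [ - 94.79, - 86,-73,1/4,exp( - 1),sqrt(6) /6, sqrt (5 ),  sqrt ( 6),  26/9,  sqrt(14) , sqrt(15 ),13.53, 40.53, 56.61,72,82, 237*sqrt (2)]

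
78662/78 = 1008+19/39 = 1008.49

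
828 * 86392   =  71532576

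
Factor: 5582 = 2^1*2791^1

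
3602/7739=3602/7739 = 0.47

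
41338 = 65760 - 24422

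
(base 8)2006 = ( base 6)4434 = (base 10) 1030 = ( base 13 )613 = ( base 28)18M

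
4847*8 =38776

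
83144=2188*38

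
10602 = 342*31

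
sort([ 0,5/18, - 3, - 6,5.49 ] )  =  [ - 6, -3, 0, 5/18,5.49 ] 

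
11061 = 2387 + 8674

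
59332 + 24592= 83924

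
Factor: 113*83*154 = 2^1*7^1* 11^1*83^1 * 113^1 =1444366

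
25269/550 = 45 + 519/550 = 45.94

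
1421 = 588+833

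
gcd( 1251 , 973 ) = 139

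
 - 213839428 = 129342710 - 343182138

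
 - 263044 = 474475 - 737519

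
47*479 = 22513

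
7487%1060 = 67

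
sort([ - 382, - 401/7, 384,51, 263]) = [  -  382, - 401/7,  51, 263,384 ]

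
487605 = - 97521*(-5 )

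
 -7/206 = - 1+199/206  =  -0.03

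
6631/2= 6631/2= 3315.50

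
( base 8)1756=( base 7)2635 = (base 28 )17q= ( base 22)21g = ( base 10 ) 1006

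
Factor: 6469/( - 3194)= - 2^( - 1 ) * 1597^( - 1) *6469^1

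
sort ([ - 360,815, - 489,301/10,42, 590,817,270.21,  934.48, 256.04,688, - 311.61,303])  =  [-489,-360, - 311.61, 301/10,42,256.04 , 270.21,303, 590,688,815,817,934.48]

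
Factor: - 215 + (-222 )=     -  19^1 * 23^1 = -437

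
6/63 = 2/21  =  0.10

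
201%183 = 18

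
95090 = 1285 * 74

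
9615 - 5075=4540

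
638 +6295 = 6933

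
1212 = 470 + 742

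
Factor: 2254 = 2^1*7^2*23^1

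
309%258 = 51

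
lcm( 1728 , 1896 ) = 136512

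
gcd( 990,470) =10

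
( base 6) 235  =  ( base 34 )2r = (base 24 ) 3N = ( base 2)1011111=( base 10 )95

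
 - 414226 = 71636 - 485862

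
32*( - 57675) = -1845600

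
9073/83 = 109 + 26/83 = 109.31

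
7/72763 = 7/72763 = 0.00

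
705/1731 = 235/577  =  0.41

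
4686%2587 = 2099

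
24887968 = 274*90832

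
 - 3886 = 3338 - 7224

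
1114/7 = 159 + 1/7 = 159.14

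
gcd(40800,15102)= 6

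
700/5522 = 350/2761= 0.13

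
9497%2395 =2312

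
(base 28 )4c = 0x7c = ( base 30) 44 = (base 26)4k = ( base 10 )124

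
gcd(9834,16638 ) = 6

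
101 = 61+40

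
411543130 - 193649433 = 217893697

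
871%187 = 123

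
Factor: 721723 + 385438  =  11^1 * 251^1*401^1=1107161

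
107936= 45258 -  -62678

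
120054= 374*321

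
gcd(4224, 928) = 32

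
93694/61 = 93694/61  =  1535.97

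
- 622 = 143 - 765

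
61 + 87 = 148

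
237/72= 79/24 = 3.29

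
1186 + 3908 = 5094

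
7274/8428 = 3637/4214 = 0.86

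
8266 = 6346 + 1920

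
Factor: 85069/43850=97/50 = 2^(  -  1)*5^( - 2 )*97^1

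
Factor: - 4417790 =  - 2^1*5^1*13^1 * 17^1* 1999^1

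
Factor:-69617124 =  - 2^2* 3^3*349^1*1847^1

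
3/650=3/650= 0.00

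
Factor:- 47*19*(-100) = 89300 =2^2  *  5^2*19^1*47^1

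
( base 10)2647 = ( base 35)25M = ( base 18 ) 831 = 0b101001010111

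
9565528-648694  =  8916834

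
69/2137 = 69/2137 = 0.03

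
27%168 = 27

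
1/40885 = 1/40885  =  0.00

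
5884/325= 18 + 34/325=18.10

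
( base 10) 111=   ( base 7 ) 216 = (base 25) 4B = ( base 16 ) 6f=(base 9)133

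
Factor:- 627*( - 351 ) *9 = 1980693 = 3^6*11^1* 13^1*19^1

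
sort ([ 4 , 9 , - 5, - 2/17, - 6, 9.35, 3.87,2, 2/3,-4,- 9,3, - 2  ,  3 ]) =[ - 9, - 6,-5,-4, - 2, - 2/17, 2/3,2,3,3,3.87,4,9,9.35] 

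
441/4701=147/1567 = 0.09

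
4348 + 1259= 5607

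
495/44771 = 495/44771 = 0.01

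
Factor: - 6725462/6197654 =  - 107^(  -  1 )*28961^(-1 )*3362731^1 = - 3362731/3098827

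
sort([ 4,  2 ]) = [ 2, 4]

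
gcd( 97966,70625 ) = 1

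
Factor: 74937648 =2^4*3^1 *43^1*36307^1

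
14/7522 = 7/3761 = 0.00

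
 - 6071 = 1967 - 8038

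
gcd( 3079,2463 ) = 1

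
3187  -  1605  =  1582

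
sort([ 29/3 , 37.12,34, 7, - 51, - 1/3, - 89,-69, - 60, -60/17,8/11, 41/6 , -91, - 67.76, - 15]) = [ - 91, - 89, - 69, -67.76, - 60, - 51,-15 ,- 60/17, - 1/3,8/11 , 41/6, 7, 29/3,  34,37.12] 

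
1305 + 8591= 9896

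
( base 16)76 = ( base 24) 4M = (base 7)226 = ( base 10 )118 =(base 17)6G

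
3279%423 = 318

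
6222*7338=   45657036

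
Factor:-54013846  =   - 2^1 * 19^1* 1421417^1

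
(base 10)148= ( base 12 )104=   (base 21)71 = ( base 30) 4S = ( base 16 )94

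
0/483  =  0 = 0.00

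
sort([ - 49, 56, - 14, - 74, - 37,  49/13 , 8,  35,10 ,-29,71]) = [ - 74 , - 49, - 37, - 29,-14,49/13, 8,10, 35, 56,71 ]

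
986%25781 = 986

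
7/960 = 7/960= 0.01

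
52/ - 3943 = -52/3943 = - 0.01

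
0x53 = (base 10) 83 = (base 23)3E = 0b1010011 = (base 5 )313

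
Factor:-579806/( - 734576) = 289903/367288  =  2^( - 3)*31^(-1 )*131^1*1481^( - 1)*2213^1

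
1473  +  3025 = 4498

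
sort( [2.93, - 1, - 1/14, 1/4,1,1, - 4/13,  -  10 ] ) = [ - 10, - 1, - 4/13, - 1/14,  1/4 , 1,1,2.93] 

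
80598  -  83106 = -2508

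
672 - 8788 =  - 8116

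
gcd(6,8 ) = 2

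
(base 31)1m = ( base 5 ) 203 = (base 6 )125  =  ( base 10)53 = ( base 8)65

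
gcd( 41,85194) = 1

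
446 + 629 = 1075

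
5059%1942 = 1175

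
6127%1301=923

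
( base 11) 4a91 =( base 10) 6634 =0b1100111101010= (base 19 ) i73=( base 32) 6FA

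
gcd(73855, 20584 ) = 1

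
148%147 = 1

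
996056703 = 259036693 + 737020010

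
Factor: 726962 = 2^1*363481^1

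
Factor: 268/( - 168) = - 67/42 = -  2^( - 1 )*3^( - 1 )*7^( - 1)*67^1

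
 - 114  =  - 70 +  - 44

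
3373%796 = 189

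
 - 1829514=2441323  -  4270837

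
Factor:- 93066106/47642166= -46533053/23821083= - 3^( - 2)*7^1*11^( - 1 )*13^(  -  1 )*83^(  -  1)*223^( - 1 )*6647579^1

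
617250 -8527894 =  - 7910644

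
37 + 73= 110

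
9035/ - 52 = - 695/4 = - 173.75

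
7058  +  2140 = 9198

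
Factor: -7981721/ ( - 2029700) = 2^( - 2)*5^( -2)*11^1*17^1*  20297^(-1)*42683^1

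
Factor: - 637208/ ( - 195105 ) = 2^3*3^( - 1)*5^( - 1)*11^1*13^1*557^1*13007^ ( - 1)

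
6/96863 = 6/96863 = 0.00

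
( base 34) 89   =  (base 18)fb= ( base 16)119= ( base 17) g9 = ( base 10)281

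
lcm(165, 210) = 2310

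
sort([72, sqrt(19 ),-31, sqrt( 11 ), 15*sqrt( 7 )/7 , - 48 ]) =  [  -  48, - 31,sqrt( 11 ),sqrt( 19 ),15  *sqrt ( 7)/7 , 72 ] 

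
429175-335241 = 93934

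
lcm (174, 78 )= 2262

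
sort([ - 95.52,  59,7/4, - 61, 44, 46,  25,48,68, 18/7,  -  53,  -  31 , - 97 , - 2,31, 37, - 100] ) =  [ - 100,  -  97, - 95.52,- 61, - 53,-31, - 2,7/4, 18/7 , 25,31, 37, 44,46,48, 59, 68 ] 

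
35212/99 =355 + 67/99 = 355.68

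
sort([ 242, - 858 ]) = [  -  858,242 ] 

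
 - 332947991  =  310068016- 643016007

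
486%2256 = 486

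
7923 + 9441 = 17364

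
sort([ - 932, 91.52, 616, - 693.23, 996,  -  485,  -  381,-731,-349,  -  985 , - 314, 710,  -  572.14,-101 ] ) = [  -  985,-932, - 731,-693.23,  -  572.14,  -  485, - 381, - 349, - 314, - 101, 91.52, 616,710,996] 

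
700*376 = 263200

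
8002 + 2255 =10257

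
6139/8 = 6139/8  =  767.38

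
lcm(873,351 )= 34047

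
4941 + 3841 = 8782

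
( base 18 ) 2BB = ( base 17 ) 2G7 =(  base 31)RK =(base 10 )857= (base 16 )359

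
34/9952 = 17/4976 = 0.00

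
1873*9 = 16857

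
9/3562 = 9/3562 = 0.00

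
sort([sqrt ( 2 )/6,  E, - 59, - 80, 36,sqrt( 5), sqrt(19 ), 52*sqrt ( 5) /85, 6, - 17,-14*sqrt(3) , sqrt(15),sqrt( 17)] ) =[- 80,- 59,- 14 * sqrt( 3 ),-17, sqrt( 2 ) /6, 52*sqrt(5 )/85,sqrt(5 ),E,sqrt(15 ) , sqrt(17),sqrt( 19 ), 6,36 ]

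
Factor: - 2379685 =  - 5^1*7^2*11^1 * 883^1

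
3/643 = 3/643 = 0.00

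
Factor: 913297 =7^1*11^1*29^1*409^1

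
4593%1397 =402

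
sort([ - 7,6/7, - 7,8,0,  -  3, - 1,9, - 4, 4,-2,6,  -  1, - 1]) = [ - 7, - 7,  -  4, - 3,-2, - 1,-1, - 1,0, 6/7,4,6,8, 9]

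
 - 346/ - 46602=173/23301 = 0.01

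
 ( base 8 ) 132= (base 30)30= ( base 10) 90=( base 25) 3F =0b1011010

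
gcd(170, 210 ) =10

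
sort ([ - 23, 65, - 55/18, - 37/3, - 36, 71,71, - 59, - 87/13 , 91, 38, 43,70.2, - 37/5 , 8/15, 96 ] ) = [-59, - 36,-23, - 37/3, - 37/5, - 87/13,-55/18, 8/15, 38, 43, 65, 70.2, 71, 71, 91,  96]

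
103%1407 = 103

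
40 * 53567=2142680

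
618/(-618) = - 1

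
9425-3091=6334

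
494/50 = 9 + 22/25 = 9.88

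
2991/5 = 598 + 1/5 = 598.20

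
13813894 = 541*25534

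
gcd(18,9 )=9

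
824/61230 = 412/30615 = 0.01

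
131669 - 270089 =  - 138420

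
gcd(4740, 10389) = 3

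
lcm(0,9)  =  0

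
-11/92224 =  - 1  +  8383/8384 = - 0.00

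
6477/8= 6477/8= 809.62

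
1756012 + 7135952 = 8891964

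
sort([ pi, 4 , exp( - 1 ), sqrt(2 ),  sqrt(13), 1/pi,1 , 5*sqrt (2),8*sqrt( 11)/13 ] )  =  [ 1/pi, exp( - 1),1, sqrt( 2),8 * sqrt(11 )/13, pi,  sqrt( 13 ),  4,5*sqrt(2)]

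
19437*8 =155496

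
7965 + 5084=13049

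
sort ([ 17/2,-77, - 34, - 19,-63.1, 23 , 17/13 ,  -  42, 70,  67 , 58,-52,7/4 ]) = [ - 77, - 63.1,-52, - 42, - 34 , - 19,17/13, 7/4 , 17/2,23, 58 , 67, 70]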